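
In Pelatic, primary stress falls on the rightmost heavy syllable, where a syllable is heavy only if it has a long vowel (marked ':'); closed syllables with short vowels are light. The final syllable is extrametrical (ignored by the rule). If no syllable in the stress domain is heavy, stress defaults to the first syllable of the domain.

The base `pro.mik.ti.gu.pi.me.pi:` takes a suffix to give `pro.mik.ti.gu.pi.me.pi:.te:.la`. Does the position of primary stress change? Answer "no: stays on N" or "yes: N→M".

Base `pro.mik.ti.gu.pi.me.pi:` (7 syllables):
  The final syllable (7, pi:) is extrametrical; the stress domain is syllables 1–6.
  Weights: 1 pro L, 2 mik L, 3 ti L, 4 gu L, 5 pi L, 6 me L.
  No heavy syllable in the domain; default to the first syllable of the domain = syllable 1.
  → primary stress on syllable 1.
Suffixed `pro.mik.ti.gu.pi.me.pi:.te:.la` (9 syllables):
  The final syllable (9, la) is extrametrical; the stress domain is syllables 1–8.
  Weights: 1 pro L, 2 mik L, 3 ti L, 4 gu L, 5 pi L, 6 me L, 7 pi: H, 8 te: H.
  Heavy syllables in the domain: 7, 8. The rightmost is syllable 8 (te:).
  → primary stress on syllable 8.

yes: 1→8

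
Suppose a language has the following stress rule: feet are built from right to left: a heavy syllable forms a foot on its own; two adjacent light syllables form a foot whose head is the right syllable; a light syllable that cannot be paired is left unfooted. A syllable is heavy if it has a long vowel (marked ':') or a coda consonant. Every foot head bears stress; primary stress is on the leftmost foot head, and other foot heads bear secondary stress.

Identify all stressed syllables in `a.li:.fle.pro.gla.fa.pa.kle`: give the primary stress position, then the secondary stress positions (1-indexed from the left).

Weights: 1 a L, 2 li: H, 3 fle L, 4 pro L, 5 gla L, 6 fa L, 7 pa L, 8 kle L.
Parse right to left (heavy = foot alone; LL = one foot; stranded L unfooted): a (ˈli:) (fle.ˈpro) (gla.ˈfa) (pa.ˈkle).
Foot heads: 2, 4, 6, 8.
Primary stress on the leftmost head = syllable 2.
Secondary stress on 4, 6, 8: a.ˈli:.fle.ˌpro.gla.ˌfa.pa.ˌkle.

primary 2, secondary 4, 6, 8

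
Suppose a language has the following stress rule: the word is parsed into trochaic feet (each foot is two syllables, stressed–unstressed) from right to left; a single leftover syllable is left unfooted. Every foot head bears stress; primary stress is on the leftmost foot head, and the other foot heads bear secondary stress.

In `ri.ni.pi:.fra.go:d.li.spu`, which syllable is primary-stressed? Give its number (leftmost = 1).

2

Parse right to left into trochaic (ˈσσ) feet: ri (ˈni.pi:) (ˈfra.go:d) (ˈli.spu). Syllable 1 is left unfooted.
Foot heads (stressed positions): 2, 4, 6.
End Rule Leftmost: primary stress on the leftmost head = syllable 2.
Primary stress: syllable 2 → ri.ˈni.pi:.fra.go:d.li.spu.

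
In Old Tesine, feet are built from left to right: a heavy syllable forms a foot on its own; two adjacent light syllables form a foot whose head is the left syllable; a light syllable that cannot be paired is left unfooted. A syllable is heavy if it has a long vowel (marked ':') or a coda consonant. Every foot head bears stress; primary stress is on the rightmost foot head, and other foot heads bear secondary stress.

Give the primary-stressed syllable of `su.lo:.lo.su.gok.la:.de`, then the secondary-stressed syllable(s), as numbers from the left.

primary 6, secondary 2, 3, 5

Weights: 1 su L, 2 lo: H, 3 lo L, 4 su L, 5 gok H, 6 la: H, 7 de L.
Parse left to right (heavy = foot alone; LL = one foot; stranded L unfooted): su (ˈlo:) (ˈlo.su) (ˈgok) (ˈla:) de.
Foot heads: 2, 3, 5, 6.
Primary stress on the rightmost head = syllable 6.
Secondary stress on 2, 3, 5: su.ˌlo:.ˌlo.su.ˌgok.ˈla:.de.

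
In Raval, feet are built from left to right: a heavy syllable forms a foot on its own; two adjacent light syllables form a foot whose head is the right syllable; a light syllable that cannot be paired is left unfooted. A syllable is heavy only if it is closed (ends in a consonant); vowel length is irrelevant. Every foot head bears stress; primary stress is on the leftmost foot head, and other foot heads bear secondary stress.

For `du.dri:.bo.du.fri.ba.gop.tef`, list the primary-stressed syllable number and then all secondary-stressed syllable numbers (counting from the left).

primary 2, secondary 4, 6, 7, 8

Weights: 1 du L, 2 dri: L, 3 bo L, 4 du L, 5 fri L, 6 ba L, 7 gop H, 8 tef H.
Parse left to right (heavy = foot alone; LL = one foot; stranded L unfooted): (du.ˈdri:) (bo.ˈdu) (fri.ˈba) (ˈgop) (ˈtef).
Foot heads: 2, 4, 6, 7, 8.
Primary stress on the leftmost head = syllable 2.
Secondary stress on 4, 6, 7, 8: du.ˈdri:.bo.ˌdu.fri.ˌba.ˌgop.ˌtef.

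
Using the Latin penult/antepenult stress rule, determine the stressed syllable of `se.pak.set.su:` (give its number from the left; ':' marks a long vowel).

3

Classical Latin: stress the penult if heavy (long vowel or closed), else the antepenult.
Weights: 2 pak H, 3 set H, 4 su: H.
The penult (syllable 3, set) is heavy, so it takes stress.
Stress on syllable 3: se.pak.ˈset.su:.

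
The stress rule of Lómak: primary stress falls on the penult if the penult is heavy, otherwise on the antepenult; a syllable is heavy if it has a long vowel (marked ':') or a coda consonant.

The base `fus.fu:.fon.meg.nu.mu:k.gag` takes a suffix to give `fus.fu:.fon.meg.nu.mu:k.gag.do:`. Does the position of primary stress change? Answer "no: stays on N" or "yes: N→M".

yes: 6→7

Base `fus.fu:.fon.meg.nu.mu:k.gag` (7 syllables):
  Weights: 5 nu L, 6 mu:k H, 7 gag H.
  The penult (syllable 6, mu:k) is heavy, so it takes stress.
  → primary stress on syllable 6.
Suffixed `fus.fu:.fon.meg.nu.mu:k.gag.do:` (8 syllables):
  Weights: 6 mu:k H, 7 gag H, 8 do: H.
  The penult (syllable 7, gag) is heavy, so it takes stress.
  → primary stress on syllable 7.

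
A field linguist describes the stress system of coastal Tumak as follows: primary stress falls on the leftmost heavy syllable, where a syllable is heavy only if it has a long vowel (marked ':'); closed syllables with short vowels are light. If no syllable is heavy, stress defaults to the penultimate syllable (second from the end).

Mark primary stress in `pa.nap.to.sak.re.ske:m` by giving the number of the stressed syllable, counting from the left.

Weights: 1 pa L, 2 nap L, 3 to L, 4 sak L, 5 re L, 6 ske:m H.
Heavy syllables in the domain: 6. The leftmost is syllable 6 (ske:m).
Primary stress: syllable 6 → pa.nap.to.sak.re.ˈske:m.

6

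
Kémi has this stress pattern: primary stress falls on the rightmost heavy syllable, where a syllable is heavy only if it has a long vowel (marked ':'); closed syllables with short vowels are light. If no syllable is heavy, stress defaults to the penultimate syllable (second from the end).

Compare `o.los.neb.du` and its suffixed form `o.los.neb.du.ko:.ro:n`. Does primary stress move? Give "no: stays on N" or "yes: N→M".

Base `o.los.neb.du` (4 syllables):
  Weights: 1 o L, 2 los L, 3 neb L, 4 du L.
  No heavy syllable in the domain; default to the penultimate syllable (second from the end) = syllable 3.
  → primary stress on syllable 3.
Suffixed `o.los.neb.du.ko:.ro:n` (6 syllables):
  Weights: 1 o L, 2 los L, 3 neb L, 4 du L, 5 ko: H, 6 ro:n H.
  Heavy syllables in the domain: 5, 6. The rightmost is syllable 6 (ro:n).
  → primary stress on syllable 6.

yes: 3→6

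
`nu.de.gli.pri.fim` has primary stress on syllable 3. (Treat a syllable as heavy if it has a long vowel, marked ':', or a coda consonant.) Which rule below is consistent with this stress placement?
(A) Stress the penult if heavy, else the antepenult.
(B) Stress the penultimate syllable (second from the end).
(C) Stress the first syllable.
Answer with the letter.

Rule A → syllable 3 ✓.
Rule B → syllable 4 (observed: 3).
Rule C → syllable 1 (observed: 3).

A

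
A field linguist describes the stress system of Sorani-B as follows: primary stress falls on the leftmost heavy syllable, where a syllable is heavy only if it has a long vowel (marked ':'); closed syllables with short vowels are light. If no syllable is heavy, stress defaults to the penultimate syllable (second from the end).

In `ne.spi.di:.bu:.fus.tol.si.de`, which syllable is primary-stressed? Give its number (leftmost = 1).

3

Weights: 1 ne L, 2 spi L, 3 di: H, 4 bu: H, 5 fus L, 6 tol L, 7 si L, 8 de L.
Heavy syllables in the domain: 3, 4. The leftmost is syllable 3 (di:).
Primary stress: syllable 3 → ne.spi.ˈdi:.bu:.fus.tol.si.de.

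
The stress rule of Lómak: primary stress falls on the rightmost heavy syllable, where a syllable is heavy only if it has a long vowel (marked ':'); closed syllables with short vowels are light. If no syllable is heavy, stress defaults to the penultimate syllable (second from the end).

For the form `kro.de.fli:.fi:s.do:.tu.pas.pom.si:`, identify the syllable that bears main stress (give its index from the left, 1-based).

9

Weights: 1 kro L, 2 de L, 3 fli: H, 4 fi:s H, 5 do: H, 6 tu L, 7 pas L, 8 pom L, 9 si: H.
Heavy syllables in the domain: 3, 4, 5, 9. The rightmost is syllable 9 (si:).
Primary stress: syllable 9 → kro.de.fli:.fi:s.do:.tu.pas.pom.ˈsi:.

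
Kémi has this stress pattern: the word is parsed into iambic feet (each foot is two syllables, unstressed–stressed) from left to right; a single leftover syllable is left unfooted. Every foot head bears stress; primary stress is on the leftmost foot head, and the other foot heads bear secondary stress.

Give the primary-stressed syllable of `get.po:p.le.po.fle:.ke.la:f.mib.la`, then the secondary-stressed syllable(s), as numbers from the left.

primary 2, secondary 4, 6, 8

Parse left to right into iambic (σˈσ) feet: (get.ˈpo:p) (le.ˈpo) (fle:.ˈke) (la:f.ˈmib) la. Syllable 9 is left unfooted.
Foot heads (stressed positions): 2, 4, 6, 8.
End Rule Leftmost: primary stress on the leftmost head = syllable 2.
Secondary stress on 4, 6, 8: get.ˈpo:p.le.ˌpo.fle:.ˌke.la:f.ˌmib.la.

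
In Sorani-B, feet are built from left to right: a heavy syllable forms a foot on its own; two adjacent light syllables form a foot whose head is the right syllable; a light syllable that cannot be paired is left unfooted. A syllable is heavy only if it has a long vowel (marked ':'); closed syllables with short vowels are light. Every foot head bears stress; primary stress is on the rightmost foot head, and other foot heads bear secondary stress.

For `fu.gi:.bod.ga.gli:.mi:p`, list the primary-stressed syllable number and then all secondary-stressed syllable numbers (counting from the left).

Weights: 1 fu L, 2 gi: H, 3 bod L, 4 ga L, 5 gli: H, 6 mi:p H.
Parse left to right (heavy = foot alone; LL = one foot; stranded L unfooted): fu (ˈgi:) (bod.ˈga) (ˈgli:) (ˈmi:p).
Foot heads: 2, 4, 5, 6.
Primary stress on the rightmost head = syllable 6.
Secondary stress on 2, 4, 5: fu.ˌgi:.bod.ˌga.ˌgli:.ˈmi:p.

primary 6, secondary 2, 4, 5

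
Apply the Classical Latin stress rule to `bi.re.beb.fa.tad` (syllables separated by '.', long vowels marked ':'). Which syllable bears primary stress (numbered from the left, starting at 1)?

Classical Latin: stress the penult if heavy (long vowel or closed), else the antepenult.
Weights: 3 beb H, 4 fa L, 5 tad H.
The penult (syllable 4, fa) is light, so stress falls on the antepenult (syllable 3, beb).
Stress on syllable 3: bi.re.ˈbeb.fa.tad.

3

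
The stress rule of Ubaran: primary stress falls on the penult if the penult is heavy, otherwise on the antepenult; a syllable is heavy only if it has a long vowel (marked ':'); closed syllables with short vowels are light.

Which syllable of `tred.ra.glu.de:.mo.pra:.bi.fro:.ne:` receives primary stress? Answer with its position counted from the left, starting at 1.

8

Weights: 7 bi L, 8 fro: H, 9 ne: H.
The penult (syllable 8, fro:) is heavy, so it takes stress.
Primary stress: syllable 8 → tred.ra.glu.de:.mo.pra:.bi.ˈfro:.ne:.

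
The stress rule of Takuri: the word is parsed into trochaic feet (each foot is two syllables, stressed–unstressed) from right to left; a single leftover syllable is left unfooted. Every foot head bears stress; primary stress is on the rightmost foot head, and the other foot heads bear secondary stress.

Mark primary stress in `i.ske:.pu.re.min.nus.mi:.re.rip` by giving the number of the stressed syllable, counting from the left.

Parse right to left into trochaic (ˈσσ) feet: i (ˈske:.pu) (ˈre.min) (ˈnus.mi:) (ˈre.rip). Syllable 1 is left unfooted.
Foot heads (stressed positions): 2, 4, 6, 8.
End Rule Rightmost: primary stress on the rightmost head = syllable 8.
Primary stress: syllable 8 → i.ske:.pu.re.min.nus.mi:.ˈre.rip.

8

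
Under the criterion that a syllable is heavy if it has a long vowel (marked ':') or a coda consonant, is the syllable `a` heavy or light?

`a`: short vowel, open (no coda). Short vowel, open → light.

light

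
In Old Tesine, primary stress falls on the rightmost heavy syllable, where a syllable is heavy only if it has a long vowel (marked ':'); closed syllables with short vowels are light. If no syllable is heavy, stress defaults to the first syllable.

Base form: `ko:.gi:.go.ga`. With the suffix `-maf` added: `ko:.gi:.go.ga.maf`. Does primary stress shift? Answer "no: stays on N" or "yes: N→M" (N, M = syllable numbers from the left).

no: stays on 2

Base `ko:.gi:.go.ga` (4 syllables):
  Weights: 1 ko: H, 2 gi: H, 3 go L, 4 ga L.
  Heavy syllables in the domain: 1, 2. The rightmost is syllable 2 (gi:).
  → primary stress on syllable 2.
Suffixed `ko:.gi:.go.ga.maf` (5 syllables):
  Weights: 1 ko: H, 2 gi: H, 3 go L, 4 ga L, 5 maf L.
  Heavy syllables in the domain: 1, 2. The rightmost is syllable 2 (gi:).
  → primary stress on syllable 2.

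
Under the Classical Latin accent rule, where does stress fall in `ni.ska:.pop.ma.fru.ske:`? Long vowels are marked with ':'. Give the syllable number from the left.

Classical Latin: stress the penult if heavy (long vowel or closed), else the antepenult.
Weights: 4 ma L, 5 fru L, 6 ske: H.
The penult (syllable 5, fru) is light, so stress falls on the antepenult (syllable 4, ma).
Stress on syllable 4: ni.ska:.pop.ˈma.fru.ske:.

4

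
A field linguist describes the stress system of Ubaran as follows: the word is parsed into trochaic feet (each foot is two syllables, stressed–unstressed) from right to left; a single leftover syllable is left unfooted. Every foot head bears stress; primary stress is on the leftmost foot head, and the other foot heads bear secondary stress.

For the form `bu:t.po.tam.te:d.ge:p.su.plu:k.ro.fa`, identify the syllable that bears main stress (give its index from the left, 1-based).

Parse right to left into trochaic (ˈσσ) feet: bu:t (ˈpo.tam) (ˈte:d.ge:p) (ˈsu.plu:k) (ˈro.fa). Syllable 1 is left unfooted.
Foot heads (stressed positions): 2, 4, 6, 8.
End Rule Leftmost: primary stress on the leftmost head = syllable 2.
Primary stress: syllable 2 → bu:t.ˈpo.tam.te:d.ge:p.su.plu:k.ro.fa.

2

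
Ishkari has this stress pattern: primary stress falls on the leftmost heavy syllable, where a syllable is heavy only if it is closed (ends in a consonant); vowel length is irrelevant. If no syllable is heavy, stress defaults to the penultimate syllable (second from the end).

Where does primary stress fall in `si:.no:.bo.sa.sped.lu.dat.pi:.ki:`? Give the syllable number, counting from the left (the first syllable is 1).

5

Weights: 1 si: L, 2 no: L, 3 bo L, 4 sa L, 5 sped H, 6 lu L, 7 dat H, 8 pi: L, 9 ki: L.
Heavy syllables in the domain: 5, 7. The leftmost is syllable 5 (sped).
Primary stress: syllable 5 → si:.no:.bo.sa.ˈsped.lu.dat.pi:.ki:.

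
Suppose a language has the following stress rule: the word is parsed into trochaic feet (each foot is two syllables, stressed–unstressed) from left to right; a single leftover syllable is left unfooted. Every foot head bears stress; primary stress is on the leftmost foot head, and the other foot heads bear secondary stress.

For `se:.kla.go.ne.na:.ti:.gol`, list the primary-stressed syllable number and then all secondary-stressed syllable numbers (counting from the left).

Parse left to right into trochaic (ˈσσ) feet: (ˈse:.kla) (ˈgo.ne) (ˈna:.ti:) gol. Syllable 7 is left unfooted.
Foot heads (stressed positions): 1, 3, 5.
End Rule Leftmost: primary stress on the leftmost head = syllable 1.
Secondary stress on 3, 5: ˈse:.kla.ˌgo.ne.ˌna:.ti:.gol.

primary 1, secondary 3, 5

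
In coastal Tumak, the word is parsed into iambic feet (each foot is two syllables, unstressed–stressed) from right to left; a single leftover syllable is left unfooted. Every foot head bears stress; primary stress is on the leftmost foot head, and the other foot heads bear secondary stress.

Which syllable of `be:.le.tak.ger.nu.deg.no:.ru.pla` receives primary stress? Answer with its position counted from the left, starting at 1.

3

Parse right to left into iambic (σˈσ) feet: be: (le.ˈtak) (ger.ˈnu) (deg.ˈno:) (ru.ˈpla). Syllable 1 is left unfooted.
Foot heads (stressed positions): 3, 5, 7, 9.
End Rule Leftmost: primary stress on the leftmost head = syllable 3.
Primary stress: syllable 3 → be:.le.ˈtak.ger.nu.deg.no:.ru.pla.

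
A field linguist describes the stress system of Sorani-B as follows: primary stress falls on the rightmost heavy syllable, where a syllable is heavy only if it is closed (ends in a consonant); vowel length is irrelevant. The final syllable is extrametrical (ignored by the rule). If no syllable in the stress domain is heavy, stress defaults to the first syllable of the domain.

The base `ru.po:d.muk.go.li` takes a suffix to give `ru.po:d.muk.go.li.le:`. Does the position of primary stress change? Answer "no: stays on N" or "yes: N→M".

Base `ru.po:d.muk.go.li` (5 syllables):
  The final syllable (5, li) is extrametrical; the stress domain is syllables 1–4.
  Weights: 1 ru L, 2 po:d H, 3 muk H, 4 go L.
  Heavy syllables in the domain: 2, 3. The rightmost is syllable 3 (muk).
  → primary stress on syllable 3.
Suffixed `ru.po:d.muk.go.li.le:` (6 syllables):
  The final syllable (6, le:) is extrametrical; the stress domain is syllables 1–5.
  Weights: 1 ru L, 2 po:d H, 3 muk H, 4 go L, 5 li L.
  Heavy syllables in the domain: 2, 3. The rightmost is syllable 3 (muk).
  → primary stress on syllable 3.

no: stays on 3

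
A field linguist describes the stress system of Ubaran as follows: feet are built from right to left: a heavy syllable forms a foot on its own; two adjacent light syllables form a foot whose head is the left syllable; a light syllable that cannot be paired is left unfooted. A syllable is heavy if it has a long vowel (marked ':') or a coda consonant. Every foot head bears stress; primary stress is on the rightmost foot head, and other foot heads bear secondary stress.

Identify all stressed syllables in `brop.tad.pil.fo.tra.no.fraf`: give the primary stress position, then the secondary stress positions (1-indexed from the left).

primary 7, secondary 1, 2, 3, 5

Weights: 1 brop H, 2 tad H, 3 pil H, 4 fo L, 5 tra L, 6 no L, 7 fraf H.
Parse right to left (heavy = foot alone; LL = one foot; stranded L unfooted): (ˈbrop) (ˈtad) (ˈpil) fo (ˈtra.no) (ˈfraf).
Foot heads: 1, 2, 3, 5, 7.
Primary stress on the rightmost head = syllable 7.
Secondary stress on 1, 2, 3, 5: ˌbrop.ˌtad.ˌpil.fo.ˌtra.no.ˈfraf.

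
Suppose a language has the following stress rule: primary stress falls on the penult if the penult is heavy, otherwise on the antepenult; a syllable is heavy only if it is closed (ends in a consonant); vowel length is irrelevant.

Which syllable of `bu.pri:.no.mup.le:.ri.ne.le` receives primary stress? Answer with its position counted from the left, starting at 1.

6

Weights: 6 ri L, 7 ne L, 8 le L.
The penult (syllable 7, ne) is light, so stress falls on the antepenult (syllable 6, ri).
Primary stress: syllable 6 → bu.pri:.no.mup.le:.ˈri.ne.le.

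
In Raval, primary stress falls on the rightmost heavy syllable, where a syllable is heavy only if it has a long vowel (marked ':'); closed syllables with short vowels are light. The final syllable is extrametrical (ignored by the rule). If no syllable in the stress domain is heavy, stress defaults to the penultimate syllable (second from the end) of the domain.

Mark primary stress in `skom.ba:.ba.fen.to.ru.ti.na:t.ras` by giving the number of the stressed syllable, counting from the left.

8

The final syllable (9, ras) is extrametrical; the stress domain is syllables 1–8.
Weights: 1 skom L, 2 ba: H, 3 ba L, 4 fen L, 5 to L, 6 ru L, 7 ti L, 8 na:t H.
Heavy syllables in the domain: 2, 8. The rightmost is syllable 8 (na:t).
Primary stress: syllable 8 → skom.ba:.ba.fen.to.ru.ti.ˈna:t.ras.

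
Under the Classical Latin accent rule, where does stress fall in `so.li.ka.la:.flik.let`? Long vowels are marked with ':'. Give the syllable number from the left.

Classical Latin: stress the penult if heavy (long vowel or closed), else the antepenult.
Weights: 4 la: H, 5 flik H, 6 let H.
The penult (syllable 5, flik) is heavy, so it takes stress.
Stress on syllable 5: so.li.ka.la:.ˈflik.let.

5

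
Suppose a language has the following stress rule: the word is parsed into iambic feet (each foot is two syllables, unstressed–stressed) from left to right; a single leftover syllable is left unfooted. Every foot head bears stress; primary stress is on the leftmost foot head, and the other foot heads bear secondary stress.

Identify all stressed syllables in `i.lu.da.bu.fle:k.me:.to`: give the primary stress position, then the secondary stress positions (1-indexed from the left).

primary 2, secondary 4, 6

Parse left to right into iambic (σˈσ) feet: (i.ˈlu) (da.ˈbu) (fle:k.ˈme:) to. Syllable 7 is left unfooted.
Foot heads (stressed positions): 2, 4, 6.
End Rule Leftmost: primary stress on the leftmost head = syllable 2.
Secondary stress on 4, 6: i.ˈlu.da.ˌbu.fle:k.ˌme:.to.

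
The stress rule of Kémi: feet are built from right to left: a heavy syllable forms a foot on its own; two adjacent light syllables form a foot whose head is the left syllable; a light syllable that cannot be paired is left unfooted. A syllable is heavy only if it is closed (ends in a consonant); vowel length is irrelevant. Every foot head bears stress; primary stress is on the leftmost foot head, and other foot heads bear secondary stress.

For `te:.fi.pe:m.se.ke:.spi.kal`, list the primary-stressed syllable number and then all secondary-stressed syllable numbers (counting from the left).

Weights: 1 te: L, 2 fi L, 3 pe:m H, 4 se L, 5 ke: L, 6 spi L, 7 kal H.
Parse right to left (heavy = foot alone; LL = one foot; stranded L unfooted): (ˈte:.fi) (ˈpe:m) se (ˈke:.spi) (ˈkal).
Foot heads: 1, 3, 5, 7.
Primary stress on the leftmost head = syllable 1.
Secondary stress on 3, 5, 7: ˈte:.fi.ˌpe:m.se.ˌke:.spi.ˌkal.

primary 1, secondary 3, 5, 7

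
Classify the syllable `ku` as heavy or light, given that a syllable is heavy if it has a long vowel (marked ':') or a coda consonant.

light

`ku`: short vowel, open (no coda). Short vowel, open → light.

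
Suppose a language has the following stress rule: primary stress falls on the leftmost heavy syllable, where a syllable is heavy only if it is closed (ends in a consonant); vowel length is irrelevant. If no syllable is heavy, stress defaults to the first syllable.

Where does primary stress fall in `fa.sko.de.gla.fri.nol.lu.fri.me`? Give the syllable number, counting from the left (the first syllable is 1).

Weights: 1 fa L, 2 sko L, 3 de L, 4 gla L, 5 fri L, 6 nol H, 7 lu L, 8 fri L, 9 me L.
Heavy syllables in the domain: 6. The leftmost is syllable 6 (nol).
Primary stress: syllable 6 → fa.sko.de.gla.fri.ˈnol.lu.fri.me.

6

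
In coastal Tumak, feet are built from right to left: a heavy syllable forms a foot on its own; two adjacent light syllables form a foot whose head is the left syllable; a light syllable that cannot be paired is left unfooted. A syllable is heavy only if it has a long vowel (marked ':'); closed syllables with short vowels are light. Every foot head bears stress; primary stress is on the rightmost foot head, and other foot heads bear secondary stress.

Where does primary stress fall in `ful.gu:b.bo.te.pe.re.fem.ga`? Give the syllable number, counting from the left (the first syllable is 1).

Weights: 1 ful L, 2 gu:b H, 3 bo L, 4 te L, 5 pe L, 6 re L, 7 fem L, 8 ga L.
Parse right to left (heavy = foot alone; LL = one foot; stranded L unfooted): ful (ˈgu:b) (ˈbo.te) (ˈpe.re) (ˈfem.ga).
Foot heads: 2, 3, 5, 7.
Primary stress on the rightmost head = syllable 7.
Primary stress: syllable 7 → ful.gu:b.bo.te.pe.re.ˈfem.ga.

7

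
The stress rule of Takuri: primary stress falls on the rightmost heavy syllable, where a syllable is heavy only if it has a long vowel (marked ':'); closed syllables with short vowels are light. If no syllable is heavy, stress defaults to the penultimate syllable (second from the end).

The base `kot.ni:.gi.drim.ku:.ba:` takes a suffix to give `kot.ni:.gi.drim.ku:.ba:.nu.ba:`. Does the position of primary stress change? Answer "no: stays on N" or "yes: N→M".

yes: 6→8

Base `kot.ni:.gi.drim.ku:.ba:` (6 syllables):
  Weights: 1 kot L, 2 ni: H, 3 gi L, 4 drim L, 5 ku: H, 6 ba: H.
  Heavy syllables in the domain: 2, 5, 6. The rightmost is syllable 6 (ba:).
  → primary stress on syllable 6.
Suffixed `kot.ni:.gi.drim.ku:.ba:.nu.ba:` (8 syllables):
  Weights: 1 kot L, 2 ni: H, 3 gi L, 4 drim L, 5 ku: H, 6 ba: H, 7 nu L, 8 ba: H.
  Heavy syllables in the domain: 2, 5, 6, 8. The rightmost is syllable 8 (ba:).
  → primary stress on syllable 8.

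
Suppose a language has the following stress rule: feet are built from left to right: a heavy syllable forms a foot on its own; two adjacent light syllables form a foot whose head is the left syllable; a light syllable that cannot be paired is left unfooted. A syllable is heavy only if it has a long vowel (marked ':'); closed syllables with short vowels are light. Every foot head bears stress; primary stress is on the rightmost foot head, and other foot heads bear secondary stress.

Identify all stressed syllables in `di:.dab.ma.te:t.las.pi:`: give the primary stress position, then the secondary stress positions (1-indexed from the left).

Weights: 1 di: H, 2 dab L, 3 ma L, 4 te:t H, 5 las L, 6 pi: H.
Parse left to right (heavy = foot alone; LL = one foot; stranded L unfooted): (ˈdi:) (ˈdab.ma) (ˈte:t) las (ˈpi:).
Foot heads: 1, 2, 4, 6.
Primary stress on the rightmost head = syllable 6.
Secondary stress on 1, 2, 4: ˌdi:.ˌdab.ma.ˌte:t.las.ˈpi:.

primary 6, secondary 1, 2, 4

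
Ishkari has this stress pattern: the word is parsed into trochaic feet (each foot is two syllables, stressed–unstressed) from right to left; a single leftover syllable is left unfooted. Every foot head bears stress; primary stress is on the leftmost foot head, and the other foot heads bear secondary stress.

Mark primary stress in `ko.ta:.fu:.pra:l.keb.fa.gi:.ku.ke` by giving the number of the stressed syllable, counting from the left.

Parse right to left into trochaic (ˈσσ) feet: ko (ˈta:.fu:) (ˈpra:l.keb) (ˈfa.gi:) (ˈku.ke). Syllable 1 is left unfooted.
Foot heads (stressed positions): 2, 4, 6, 8.
End Rule Leftmost: primary stress on the leftmost head = syllable 2.
Primary stress: syllable 2 → ko.ˈta:.fu:.pra:l.keb.fa.gi:.ku.ke.

2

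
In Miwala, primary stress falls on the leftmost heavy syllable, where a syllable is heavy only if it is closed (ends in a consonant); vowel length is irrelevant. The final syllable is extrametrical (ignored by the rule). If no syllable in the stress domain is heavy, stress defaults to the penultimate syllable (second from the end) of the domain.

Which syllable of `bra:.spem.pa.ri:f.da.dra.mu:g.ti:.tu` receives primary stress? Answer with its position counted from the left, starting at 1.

2

The final syllable (9, tu) is extrametrical; the stress domain is syllables 1–8.
Weights: 1 bra: L, 2 spem H, 3 pa L, 4 ri:f H, 5 da L, 6 dra L, 7 mu:g H, 8 ti: L.
Heavy syllables in the domain: 2, 4, 7. The leftmost is syllable 2 (spem).
Primary stress: syllable 2 → bra:.ˈspem.pa.ri:f.da.dra.mu:g.ti:.tu.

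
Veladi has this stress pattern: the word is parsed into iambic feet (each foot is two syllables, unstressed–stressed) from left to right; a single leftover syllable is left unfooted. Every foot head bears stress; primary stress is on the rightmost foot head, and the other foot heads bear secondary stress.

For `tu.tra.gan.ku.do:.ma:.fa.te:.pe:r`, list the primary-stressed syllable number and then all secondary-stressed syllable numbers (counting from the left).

Parse left to right into iambic (σˈσ) feet: (tu.ˈtra) (gan.ˈku) (do:.ˈma:) (fa.ˈte:) pe:r. Syllable 9 is left unfooted.
Foot heads (stressed positions): 2, 4, 6, 8.
End Rule Rightmost: primary stress on the rightmost head = syllable 8.
Secondary stress on 2, 4, 6: tu.ˌtra.gan.ˌku.do:.ˌma:.fa.ˈte:.pe:r.

primary 8, secondary 2, 4, 6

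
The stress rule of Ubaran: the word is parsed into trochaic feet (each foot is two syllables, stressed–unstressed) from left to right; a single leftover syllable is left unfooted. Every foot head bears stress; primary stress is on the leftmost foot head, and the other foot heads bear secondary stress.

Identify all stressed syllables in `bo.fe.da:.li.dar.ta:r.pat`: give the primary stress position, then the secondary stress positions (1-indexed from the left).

Parse left to right into trochaic (ˈσσ) feet: (ˈbo.fe) (ˈda:.li) (ˈdar.ta:r) pat. Syllable 7 is left unfooted.
Foot heads (stressed positions): 1, 3, 5.
End Rule Leftmost: primary stress on the leftmost head = syllable 1.
Secondary stress on 3, 5: ˈbo.fe.ˌda:.li.ˌdar.ta:r.pat.

primary 1, secondary 3, 5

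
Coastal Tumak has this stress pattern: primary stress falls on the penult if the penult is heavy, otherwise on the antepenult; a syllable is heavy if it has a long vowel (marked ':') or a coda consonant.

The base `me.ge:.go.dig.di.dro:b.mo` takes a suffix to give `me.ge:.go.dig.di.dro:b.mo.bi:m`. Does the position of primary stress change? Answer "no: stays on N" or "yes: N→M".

no: stays on 6

Base `me.ge:.go.dig.di.dro:b.mo` (7 syllables):
  Weights: 5 di L, 6 dro:b H, 7 mo L.
  The penult (syllable 6, dro:b) is heavy, so it takes stress.
  → primary stress on syllable 6.
Suffixed `me.ge:.go.dig.di.dro:b.mo.bi:m` (8 syllables):
  Weights: 6 dro:b H, 7 mo L, 8 bi:m H.
  The penult (syllable 7, mo) is light, so stress falls on the antepenult (syllable 6, dro:b).
  → primary stress on syllable 6.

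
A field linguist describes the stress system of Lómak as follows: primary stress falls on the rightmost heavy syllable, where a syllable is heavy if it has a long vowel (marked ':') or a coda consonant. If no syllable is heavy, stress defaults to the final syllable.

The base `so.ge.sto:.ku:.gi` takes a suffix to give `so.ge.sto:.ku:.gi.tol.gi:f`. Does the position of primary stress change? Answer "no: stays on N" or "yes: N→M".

yes: 4→7

Base `so.ge.sto:.ku:.gi` (5 syllables):
  Weights: 1 so L, 2 ge L, 3 sto: H, 4 ku: H, 5 gi L.
  Heavy syllables in the domain: 3, 4. The rightmost is syllable 4 (ku:).
  → primary stress on syllable 4.
Suffixed `so.ge.sto:.ku:.gi.tol.gi:f` (7 syllables):
  Weights: 1 so L, 2 ge L, 3 sto: H, 4 ku: H, 5 gi L, 6 tol H, 7 gi:f H.
  Heavy syllables in the domain: 3, 4, 6, 7. The rightmost is syllable 7 (gi:f).
  → primary stress on syllable 7.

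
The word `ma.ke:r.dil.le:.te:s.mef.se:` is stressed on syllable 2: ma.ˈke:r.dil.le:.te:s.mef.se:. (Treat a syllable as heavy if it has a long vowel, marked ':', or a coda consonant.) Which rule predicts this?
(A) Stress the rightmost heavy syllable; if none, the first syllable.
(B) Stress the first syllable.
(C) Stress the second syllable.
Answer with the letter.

Rule A → syllable 7 (observed: 2).
Rule B → syllable 1 (observed: 2).
Rule C → syllable 2 ✓.

C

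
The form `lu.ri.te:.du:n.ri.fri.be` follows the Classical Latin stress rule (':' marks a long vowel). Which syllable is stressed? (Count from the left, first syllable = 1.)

5

Classical Latin: stress the penult if heavy (long vowel or closed), else the antepenult.
Weights: 5 ri L, 6 fri L, 7 be L.
The penult (syllable 6, fri) is light, so stress falls on the antepenult (syllable 5, ri).
Stress on syllable 5: lu.ri.te:.du:n.ˈri.fri.be.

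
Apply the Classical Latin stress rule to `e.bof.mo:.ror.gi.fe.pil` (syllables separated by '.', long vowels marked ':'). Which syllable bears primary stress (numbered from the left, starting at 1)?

5

Classical Latin: stress the penult if heavy (long vowel or closed), else the antepenult.
Weights: 5 gi L, 6 fe L, 7 pil H.
The penult (syllable 6, fe) is light, so stress falls on the antepenult (syllable 5, gi).
Stress on syllable 5: e.bof.mo:.ror.ˈgi.fe.pil.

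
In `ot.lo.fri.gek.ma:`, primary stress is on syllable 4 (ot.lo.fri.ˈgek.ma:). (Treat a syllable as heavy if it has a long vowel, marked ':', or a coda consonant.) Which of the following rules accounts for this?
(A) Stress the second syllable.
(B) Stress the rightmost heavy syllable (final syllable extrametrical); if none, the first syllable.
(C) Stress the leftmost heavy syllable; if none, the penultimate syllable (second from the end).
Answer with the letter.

Rule A → syllable 2 (observed: 4).
Rule B → syllable 4 ✓.
Rule C → syllable 1 (observed: 4).

B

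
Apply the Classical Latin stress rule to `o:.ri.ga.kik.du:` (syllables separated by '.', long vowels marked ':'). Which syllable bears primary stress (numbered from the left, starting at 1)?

Classical Latin: stress the penult if heavy (long vowel or closed), else the antepenult.
Weights: 3 ga L, 4 kik H, 5 du: H.
The penult (syllable 4, kik) is heavy, so it takes stress.
Stress on syllable 4: o:.ri.ga.ˈkik.du:.

4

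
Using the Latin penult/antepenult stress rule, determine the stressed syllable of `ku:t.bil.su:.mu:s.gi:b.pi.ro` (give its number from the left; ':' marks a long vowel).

Classical Latin: stress the penult if heavy (long vowel or closed), else the antepenult.
Weights: 5 gi:b H, 6 pi L, 7 ro L.
The penult (syllable 6, pi) is light, so stress falls on the antepenult (syllable 5, gi:b).
Stress on syllable 5: ku:t.bil.su:.mu:s.ˈgi:b.pi.ro.

5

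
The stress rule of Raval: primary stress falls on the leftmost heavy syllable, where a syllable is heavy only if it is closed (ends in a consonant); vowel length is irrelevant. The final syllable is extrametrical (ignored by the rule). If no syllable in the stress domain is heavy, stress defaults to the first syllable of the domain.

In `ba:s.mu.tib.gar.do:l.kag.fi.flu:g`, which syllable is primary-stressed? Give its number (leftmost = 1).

The final syllable (8, flu:g) is extrametrical; the stress domain is syllables 1–7.
Weights: 1 ba:s H, 2 mu L, 3 tib H, 4 gar H, 5 do:l H, 6 kag H, 7 fi L.
Heavy syllables in the domain: 1, 3, 4, 5, 6. The leftmost is syllable 1 (ba:s).
Primary stress: syllable 1 → ˈba:s.mu.tib.gar.do:l.kag.fi.flu:g.

1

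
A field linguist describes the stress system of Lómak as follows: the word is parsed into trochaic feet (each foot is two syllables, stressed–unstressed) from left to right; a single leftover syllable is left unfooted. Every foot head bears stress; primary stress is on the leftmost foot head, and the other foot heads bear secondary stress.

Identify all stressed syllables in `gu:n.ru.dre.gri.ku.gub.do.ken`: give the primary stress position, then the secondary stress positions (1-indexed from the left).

primary 1, secondary 3, 5, 7

Parse left to right into trochaic (ˈσσ) feet: (ˈgu:n.ru) (ˈdre.gri) (ˈku.gub) (ˈdo.ken).
Foot heads (stressed positions): 1, 3, 5, 7.
End Rule Leftmost: primary stress on the leftmost head = syllable 1.
Secondary stress on 3, 5, 7: ˈgu:n.ru.ˌdre.gri.ˌku.gub.ˌdo.ken.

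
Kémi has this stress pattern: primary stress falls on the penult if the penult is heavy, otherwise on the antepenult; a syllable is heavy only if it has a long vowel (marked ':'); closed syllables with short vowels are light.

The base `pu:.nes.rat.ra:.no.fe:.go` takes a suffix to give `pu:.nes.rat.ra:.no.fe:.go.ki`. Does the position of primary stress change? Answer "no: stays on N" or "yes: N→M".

Base `pu:.nes.rat.ra:.no.fe:.go` (7 syllables):
  Weights: 5 no L, 6 fe: H, 7 go L.
  The penult (syllable 6, fe:) is heavy, so it takes stress.
  → primary stress on syllable 6.
Suffixed `pu:.nes.rat.ra:.no.fe:.go.ki` (8 syllables):
  Weights: 6 fe: H, 7 go L, 8 ki L.
  The penult (syllable 7, go) is light, so stress falls on the antepenult (syllable 6, fe:).
  → primary stress on syllable 6.

no: stays on 6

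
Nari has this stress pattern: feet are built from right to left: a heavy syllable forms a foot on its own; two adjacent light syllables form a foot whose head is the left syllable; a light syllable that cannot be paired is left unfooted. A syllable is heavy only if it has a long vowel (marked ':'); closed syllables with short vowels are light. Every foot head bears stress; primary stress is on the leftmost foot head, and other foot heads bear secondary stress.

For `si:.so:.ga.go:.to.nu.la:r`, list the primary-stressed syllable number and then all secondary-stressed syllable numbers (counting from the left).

primary 1, secondary 2, 4, 5, 7

Weights: 1 si: H, 2 so: H, 3 ga L, 4 go: H, 5 to L, 6 nu L, 7 la:r H.
Parse right to left (heavy = foot alone; LL = one foot; stranded L unfooted): (ˈsi:) (ˈso:) ga (ˈgo:) (ˈto.nu) (ˈla:r).
Foot heads: 1, 2, 4, 5, 7.
Primary stress on the leftmost head = syllable 1.
Secondary stress on 2, 4, 5, 7: ˈsi:.ˌso:.ga.ˌgo:.ˌto.nu.ˌla:r.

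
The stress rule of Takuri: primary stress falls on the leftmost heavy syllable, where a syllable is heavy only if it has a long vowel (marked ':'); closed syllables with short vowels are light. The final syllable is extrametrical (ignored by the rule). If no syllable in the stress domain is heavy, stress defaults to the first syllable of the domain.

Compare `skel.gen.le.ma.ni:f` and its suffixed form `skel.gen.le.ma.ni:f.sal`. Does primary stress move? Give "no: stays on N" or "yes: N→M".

Base `skel.gen.le.ma.ni:f` (5 syllables):
  The final syllable (5, ni:f) is extrametrical; the stress domain is syllables 1–4.
  Weights: 1 skel L, 2 gen L, 3 le L, 4 ma L.
  No heavy syllable in the domain; default to the first syllable of the domain = syllable 1.
  → primary stress on syllable 1.
Suffixed `skel.gen.le.ma.ni:f.sal` (6 syllables):
  The final syllable (6, sal) is extrametrical; the stress domain is syllables 1–5.
  Weights: 1 skel L, 2 gen L, 3 le L, 4 ma L, 5 ni:f H.
  Heavy syllables in the domain: 5. The leftmost is syllable 5 (ni:f).
  → primary stress on syllable 5.

yes: 1→5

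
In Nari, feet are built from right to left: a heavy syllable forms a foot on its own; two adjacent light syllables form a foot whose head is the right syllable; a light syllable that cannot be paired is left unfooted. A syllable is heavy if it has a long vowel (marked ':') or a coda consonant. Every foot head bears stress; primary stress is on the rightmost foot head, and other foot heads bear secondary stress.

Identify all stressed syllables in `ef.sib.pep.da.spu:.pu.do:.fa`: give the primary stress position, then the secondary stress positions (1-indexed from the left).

Weights: 1 ef H, 2 sib H, 3 pep H, 4 da L, 5 spu: H, 6 pu L, 7 do: H, 8 fa L.
Parse right to left (heavy = foot alone; LL = one foot; stranded L unfooted): (ˈef) (ˈsib) (ˈpep) da (ˈspu:) pu (ˈdo:) fa.
Foot heads: 1, 2, 3, 5, 7.
Primary stress on the rightmost head = syllable 7.
Secondary stress on 1, 2, 3, 5: ˌef.ˌsib.ˌpep.da.ˌspu:.pu.ˈdo:.fa.

primary 7, secondary 1, 2, 3, 5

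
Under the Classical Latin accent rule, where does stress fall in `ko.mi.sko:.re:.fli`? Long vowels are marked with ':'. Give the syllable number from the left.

4

Classical Latin: stress the penult if heavy (long vowel or closed), else the antepenult.
Weights: 3 sko: H, 4 re: H, 5 fli L.
The penult (syllable 4, re:) is heavy, so it takes stress.
Stress on syllable 4: ko.mi.sko:.ˈre:.fli.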